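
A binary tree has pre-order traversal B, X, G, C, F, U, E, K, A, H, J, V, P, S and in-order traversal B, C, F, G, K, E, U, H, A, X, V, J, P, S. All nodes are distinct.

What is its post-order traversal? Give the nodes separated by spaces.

F C K E H A U G V S P J X B

The first element of pre-order is the root; it splits in-order into left and right subtrees.
Root B: left subtree has 0 nodes { }, right has 13 {C, F, G, K, E, U, H, A, X, V, J, P, S}.
  Root X: left subtree has 8 nodes {C, F, G, K, E, U, H, A}, right has 4 {V, J, P, S}.
    Root G: left subtree has 2 nodes {C, F}, right has 5 {K, E, U, H, A}.
      Root C: left subtree has 0 nodes { }, right has 1 {F}.
      Root U: left subtree has 2 nodes {K, E}, right has 2 {H, A}.
        Root E: left subtree has 1 node {K}, right has 0 { }.
        Root A: left subtree has 1 node {H}, right has 0 { }.
    Root J: left subtree has 1 node {V}, right has 2 {P, S}.
      Root P: left subtree has 0 nodes { }, right has 1 {S}.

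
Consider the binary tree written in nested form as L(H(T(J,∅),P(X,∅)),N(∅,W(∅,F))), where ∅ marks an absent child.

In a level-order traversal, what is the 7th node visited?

Level-order visits nodes level by level from the root, left to right within each level.
Level 0: L
Level 1: H, N
Level 2: T, P, W
Level 3: J, X, F
Full level-order sequence: L, H, N, T, P, W, J, X, F.

J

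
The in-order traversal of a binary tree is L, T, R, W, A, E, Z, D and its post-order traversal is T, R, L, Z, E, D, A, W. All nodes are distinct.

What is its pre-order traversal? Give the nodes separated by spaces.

The last element of post-order is the root; it splits in-order into left and right subtrees.
Root W: left subtree has 3 nodes {L, T, R}, right has 4 {A, E, Z, D}.
  Root L: left subtree has 0 nodes { }, right has 2 {T, R}.
    Root R: left subtree has 1 node {T}, right has 0 { }.
  Root A: left subtree has 0 nodes { }, right has 3 {E, Z, D}.
    Root D: left subtree has 2 nodes {E, Z}, right has 0 { }.
      Root E: left subtree has 0 nodes { }, right has 1 {Z}.

W L R T A D E Z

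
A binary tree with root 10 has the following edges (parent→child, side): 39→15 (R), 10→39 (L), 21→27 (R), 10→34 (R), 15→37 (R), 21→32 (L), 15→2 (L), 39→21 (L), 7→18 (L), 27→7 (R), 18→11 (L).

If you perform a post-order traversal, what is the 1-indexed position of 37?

Post-order visits the left subtree, then the right subtree, then the node.
At 10: go left to 39.
  At 39: go left to 21.
    At 21: go left to 32.
      32 is a leaf — visit 32.
    At 21: go right to 27.
      At 27: no left child.
      At 27: go right to 7.
        At 7: go left to 18.
          At 18: go left to 11.
            11 is a leaf — visit 11.
          At 18: no right child.
          Visit 18.
        At 7: no right child.
        Visit 7.
      Visit 27.
    Visit 21.
  At 39: go right to 15.
    At 15: go left to 2.
      2 is a leaf — visit 2.
    At 15: go right to 37.
      37 is a leaf — visit 37.
    Visit 15.
  Visit 39.
At 10: go right to 34.
  34 is a leaf — visit 34.
Visit 10.
Full post-order sequence: 32, 11, 18, 7, 27, 21, 2, 37, 15, 39, 34, 10.

8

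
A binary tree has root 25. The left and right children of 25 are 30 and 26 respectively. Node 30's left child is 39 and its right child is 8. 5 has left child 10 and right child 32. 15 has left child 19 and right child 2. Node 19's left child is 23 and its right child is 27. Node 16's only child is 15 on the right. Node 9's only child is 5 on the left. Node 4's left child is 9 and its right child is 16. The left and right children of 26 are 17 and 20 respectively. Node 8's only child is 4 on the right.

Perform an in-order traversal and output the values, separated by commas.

39, 30, 8, 10, 5, 32, 9, 4, 16, 23, 19, 27, 15, 2, 25, 17, 26, 20

In-order visits the left subtree, then the node, then the right subtree.
At 25: go left to 30.
  At 30: go left to 39.
    39 is a leaf — visit 39.
  Visit 30.
  At 30: go right to 8.
    At 8: no left child.
    Visit 8.
    At 8: go right to 4.
      At 4: go left to 9.
        At 9: go left to 5.
          At 5: go left to 10.
            10 is a leaf — visit 10.
          Visit 5.
          At 5: go right to 32.
            32 is a leaf — visit 32.
        Visit 9.
        At 9: no right child.
      Visit 4.
      At 4: go right to 16.
        At 16: no left child.
        Visit 16.
        At 16: go right to 15.
          At 15: go left to 19.
            At 19: go left to 23.
              23 is a leaf — visit 23.
            Visit 19.
            At 19: go right to 27.
              27 is a leaf — visit 27.
          Visit 15.
          At 15: go right to 2.
            2 is a leaf — visit 2.
Visit 25.
At 25: go right to 26.
  At 26: go left to 17.
    17 is a leaf — visit 17.
  Visit 26.
  At 26: go right to 20.
    20 is a leaf — visit 20.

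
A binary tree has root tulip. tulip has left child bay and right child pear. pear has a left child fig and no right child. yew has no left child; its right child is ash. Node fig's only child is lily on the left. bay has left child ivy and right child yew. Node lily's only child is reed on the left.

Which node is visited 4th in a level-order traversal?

Level-order visits nodes level by level from the root, left to right within each level.
Level 0: tulip
Level 1: bay, pear
Level 2: ivy, yew, fig
Level 3: ash, lily
Level 4: reed
Full level-order sequence: tulip, bay, pear, ivy, yew, fig, ash, lily, reed.

ivy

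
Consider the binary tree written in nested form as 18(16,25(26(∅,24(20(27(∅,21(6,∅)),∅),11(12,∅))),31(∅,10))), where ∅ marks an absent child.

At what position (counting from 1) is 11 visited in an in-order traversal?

In-order visits the left subtree, then the node, then the right subtree.
At 18: go left to 16.
  16 is a leaf — visit 16.
Visit 18.
At 18: go right to 25.
  At 25: go left to 26.
    At 26: no left child.
    Visit 26.
    At 26: go right to 24.
      At 24: go left to 20.
        At 20: go left to 27.
          At 27: no left child.
          Visit 27.
          At 27: go right to 21.
            At 21: go left to 6.
              6 is a leaf — visit 6.
            Visit 21.
            At 21: no right child.
        Visit 20.
        At 20: no right child.
      Visit 24.
      At 24: go right to 11.
        At 11: go left to 12.
          12 is a leaf — visit 12.
        Visit 11.
        At 11: no right child.
  Visit 25.
  At 25: go right to 31.
    At 31: no left child.
    Visit 31.
    At 31: go right to 10.
      10 is a leaf — visit 10.
Full in-order sequence: 16, 18, 26, 27, 6, 21, 20, 24, 12, 11, 25, 31, 10.

10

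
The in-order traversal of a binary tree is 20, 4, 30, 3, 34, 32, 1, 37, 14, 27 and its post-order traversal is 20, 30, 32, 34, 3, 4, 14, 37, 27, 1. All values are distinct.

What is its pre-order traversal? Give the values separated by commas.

The last element of post-order is the root; it splits in-order into left and right subtrees.
Root 1: left subtree has 6 nodes {20, 4, 30, 3, 34, 32}, right has 3 {37, 14, 27}.
  Root 4: left subtree has 1 node {20}, right has 4 {30, 3, 34, 32}.
    Root 3: left subtree has 1 node {30}, right has 2 {34, 32}.
      Root 34: left subtree has 0 nodes { }, right has 1 {32}.
  Root 27: left subtree has 2 nodes {37, 14}, right has 0 { }.
    Root 37: left subtree has 0 nodes { }, right has 1 {14}.

1, 4, 20, 3, 30, 34, 32, 27, 37, 14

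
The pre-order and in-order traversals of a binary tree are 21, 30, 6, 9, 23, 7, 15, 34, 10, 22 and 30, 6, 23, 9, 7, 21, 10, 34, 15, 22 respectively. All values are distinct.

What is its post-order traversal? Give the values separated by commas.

The first element of pre-order is the root; it splits in-order into left and right subtrees.
Root 21: left subtree has 5 nodes {30, 6, 23, 9, 7}, right has 4 {10, 34, 15, 22}.
  Root 30: left subtree has 0 nodes { }, right has 4 {6, 23, 9, 7}.
    Root 6: left subtree has 0 nodes { }, right has 3 {23, 9, 7}.
      Root 9: left subtree has 1 node {23}, right has 1 {7}.
  Root 15: left subtree has 2 nodes {10, 34}, right has 1 {22}.
    Root 34: left subtree has 1 node {10}, right has 0 { }.

23, 7, 9, 6, 30, 10, 34, 22, 15, 21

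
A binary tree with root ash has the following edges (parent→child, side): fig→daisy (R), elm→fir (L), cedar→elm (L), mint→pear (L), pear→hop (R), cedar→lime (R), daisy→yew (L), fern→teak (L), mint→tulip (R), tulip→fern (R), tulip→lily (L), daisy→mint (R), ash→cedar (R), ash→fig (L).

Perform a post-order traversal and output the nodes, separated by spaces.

Post-order visits the left subtree, then the right subtree, then the node.
At ash: go left to fig.
  At fig: no left child.
  At fig: go right to daisy.
    At daisy: go left to yew.
      yew is a leaf — visit yew.
    At daisy: go right to mint.
      At mint: go left to pear.
        At pear: no left child.
        At pear: go right to hop.
          hop is a leaf — visit hop.
        Visit pear.
      At mint: go right to tulip.
        At tulip: go left to lily.
          lily is a leaf — visit lily.
        At tulip: go right to fern.
          At fern: go left to teak.
            teak is a leaf — visit teak.
          At fern: no right child.
          Visit fern.
        Visit tulip.
      Visit mint.
    Visit daisy.
  Visit fig.
At ash: go right to cedar.
  At cedar: go left to elm.
    At elm: go left to fir.
      fir is a leaf — visit fir.
    At elm: no right child.
    Visit elm.
  At cedar: go right to lime.
    lime is a leaf — visit lime.
  Visit cedar.
Visit ash.

yew hop pear lily teak fern tulip mint daisy fig fir elm lime cedar ash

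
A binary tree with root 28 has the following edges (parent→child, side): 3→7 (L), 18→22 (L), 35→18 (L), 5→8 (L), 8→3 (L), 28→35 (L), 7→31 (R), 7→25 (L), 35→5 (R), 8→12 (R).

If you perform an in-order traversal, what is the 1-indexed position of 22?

In-order visits the left subtree, then the node, then the right subtree.
At 28: go left to 35.
  At 35: go left to 18.
    At 18: go left to 22.
      22 is a leaf — visit 22.
    Visit 18.
    At 18: no right child.
  Visit 35.
  At 35: go right to 5.
    At 5: go left to 8.
      At 8: go left to 3.
        At 3: go left to 7.
          At 7: go left to 25.
            25 is a leaf — visit 25.
          Visit 7.
          At 7: go right to 31.
            31 is a leaf — visit 31.
        Visit 3.
        At 3: no right child.
      Visit 8.
      At 8: go right to 12.
        12 is a leaf — visit 12.
    Visit 5.
    At 5: no right child.
Visit 28.
At 28: no right child.
Full in-order sequence: 22, 18, 35, 25, 7, 31, 3, 8, 12, 5, 28.

1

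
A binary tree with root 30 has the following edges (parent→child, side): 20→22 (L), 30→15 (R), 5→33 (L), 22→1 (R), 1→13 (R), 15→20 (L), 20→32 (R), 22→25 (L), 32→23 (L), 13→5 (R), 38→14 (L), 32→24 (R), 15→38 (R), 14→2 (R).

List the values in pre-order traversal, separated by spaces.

Pre-order visits the node, then its left subtree, then its right subtree.
Visit 30.
At 30: no left child.
At 30: go right to 15.
  Visit 15.
  At 15: go left to 20.
    Visit 20.
    At 20: go left to 22.
      Visit 22.
      At 22: go left to 25.
        25 is a leaf — visit 25.
      At 22: go right to 1.
        Visit 1.
        At 1: no left child.
        At 1: go right to 13.
          Visit 13.
          At 13: no left child.
          At 13: go right to 5.
            Visit 5.
            At 5: go left to 33.
              33 is a leaf — visit 33.
            At 5: no right child.
    At 20: go right to 32.
      Visit 32.
      At 32: go left to 23.
        23 is a leaf — visit 23.
      At 32: go right to 24.
        24 is a leaf — visit 24.
  At 15: go right to 38.
    Visit 38.
    At 38: go left to 14.
      Visit 14.
      At 14: no left child.
      At 14: go right to 2.
        2 is a leaf — visit 2.
    At 38: no right child.

30 15 20 22 25 1 13 5 33 32 23 24 38 14 2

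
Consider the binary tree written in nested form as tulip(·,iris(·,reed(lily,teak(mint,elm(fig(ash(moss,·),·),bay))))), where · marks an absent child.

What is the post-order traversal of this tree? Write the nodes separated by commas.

lily, mint, moss, ash, fig, bay, elm, teak, reed, iris, tulip

Post-order visits the left subtree, then the right subtree, then the node.
At tulip: no left child.
At tulip: go right to iris.
  At iris: no left child.
  At iris: go right to reed.
    At reed: go left to lily.
      lily is a leaf — visit lily.
    At reed: go right to teak.
      At teak: go left to mint.
        mint is a leaf — visit mint.
      At teak: go right to elm.
        At elm: go left to fig.
          At fig: go left to ash.
            At ash: go left to moss.
              moss is a leaf — visit moss.
            At ash: no right child.
            Visit ash.
          At fig: no right child.
          Visit fig.
        At elm: go right to bay.
          bay is a leaf — visit bay.
        Visit elm.
      Visit teak.
    Visit reed.
  Visit iris.
Visit tulip.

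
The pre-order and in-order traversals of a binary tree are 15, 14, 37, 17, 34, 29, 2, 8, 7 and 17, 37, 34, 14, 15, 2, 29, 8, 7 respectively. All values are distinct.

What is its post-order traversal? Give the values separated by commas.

The first element of pre-order is the root; it splits in-order into left and right subtrees.
Root 15: left subtree has 4 nodes {17, 37, 34, 14}, right has 4 {2, 29, 8, 7}.
  Root 14: left subtree has 3 nodes {17, 37, 34}, right has 0 { }.
    Root 37: left subtree has 1 node {17}, right has 1 {34}.
  Root 29: left subtree has 1 node {2}, right has 2 {8, 7}.
    Root 8: left subtree has 0 nodes { }, right has 1 {7}.

17, 34, 37, 14, 2, 7, 8, 29, 15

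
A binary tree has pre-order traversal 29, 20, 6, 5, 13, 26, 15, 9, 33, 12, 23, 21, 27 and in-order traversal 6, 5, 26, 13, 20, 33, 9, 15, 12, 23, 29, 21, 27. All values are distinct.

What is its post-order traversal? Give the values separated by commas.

26, 13, 5, 6, 33, 9, 23, 12, 15, 20, 27, 21, 29

The first element of pre-order is the root; it splits in-order into left and right subtrees.
Root 29: left subtree has 10 nodes {6, 5, 26, 13, 20, 33, 9, 15, 12, 23}, right has 2 {21, 27}.
  Root 20: left subtree has 4 nodes {6, 5, 26, 13}, right has 5 {33, 9, 15, 12, 23}.
    Root 6: left subtree has 0 nodes { }, right has 3 {5, 26, 13}.
      Root 5: left subtree has 0 nodes { }, right has 2 {26, 13}.
        Root 13: left subtree has 1 node {26}, right has 0 { }.
    Root 15: left subtree has 2 nodes {33, 9}, right has 2 {12, 23}.
      Root 9: left subtree has 1 node {33}, right has 0 { }.
      Root 12: left subtree has 0 nodes { }, right has 1 {23}.
  Root 21: left subtree has 0 nodes { }, right has 1 {27}.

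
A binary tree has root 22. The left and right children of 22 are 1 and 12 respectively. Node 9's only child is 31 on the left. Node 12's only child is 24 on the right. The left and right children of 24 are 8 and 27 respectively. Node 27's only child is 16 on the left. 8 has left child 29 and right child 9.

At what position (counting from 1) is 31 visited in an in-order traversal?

6

In-order visits the left subtree, then the node, then the right subtree.
At 22: go left to 1.
  1 is a leaf — visit 1.
Visit 22.
At 22: go right to 12.
  At 12: no left child.
  Visit 12.
  At 12: go right to 24.
    At 24: go left to 8.
      At 8: go left to 29.
        29 is a leaf — visit 29.
      Visit 8.
      At 8: go right to 9.
        At 9: go left to 31.
          31 is a leaf — visit 31.
        Visit 9.
        At 9: no right child.
    Visit 24.
    At 24: go right to 27.
      At 27: go left to 16.
        16 is a leaf — visit 16.
      Visit 27.
      At 27: no right child.
Full in-order sequence: 1, 22, 12, 29, 8, 31, 9, 24, 16, 27.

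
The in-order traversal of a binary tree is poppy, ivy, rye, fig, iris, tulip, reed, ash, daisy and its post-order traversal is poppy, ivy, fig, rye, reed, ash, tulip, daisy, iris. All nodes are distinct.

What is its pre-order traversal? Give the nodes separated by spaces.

The last element of post-order is the root; it splits in-order into left and right subtrees.
Root iris: left subtree has 4 nodes {poppy, ivy, rye, fig}, right has 4 {tulip, reed, ash, daisy}.
  Root rye: left subtree has 2 nodes {poppy, ivy}, right has 1 {fig}.
    Root ivy: left subtree has 1 node {poppy}, right has 0 { }.
  Root daisy: left subtree has 3 nodes {tulip, reed, ash}, right has 0 { }.
    Root tulip: left subtree has 0 nodes { }, right has 2 {reed, ash}.
      Root ash: left subtree has 1 node {reed}, right has 0 { }.

iris rye ivy poppy fig daisy tulip ash reed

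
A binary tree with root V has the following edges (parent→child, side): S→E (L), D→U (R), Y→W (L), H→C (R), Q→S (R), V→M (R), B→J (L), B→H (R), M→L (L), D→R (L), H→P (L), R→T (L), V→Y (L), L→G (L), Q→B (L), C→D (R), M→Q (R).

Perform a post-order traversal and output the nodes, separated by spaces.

Post-order visits the left subtree, then the right subtree, then the node.
At V: go left to Y.
  At Y: go left to W.
    W is a leaf — visit W.
  At Y: no right child.
  Visit Y.
At V: go right to M.
  At M: go left to L.
    At L: go left to G.
      G is a leaf — visit G.
    At L: no right child.
    Visit L.
  At M: go right to Q.
    At Q: go left to B.
      At B: go left to J.
        J is a leaf — visit J.
      At B: go right to H.
        At H: go left to P.
          P is a leaf — visit P.
        At H: go right to C.
          At C: no left child.
          At C: go right to D.
            At D: go left to R.
              At R: go left to T.
                T is a leaf — visit T.
              At R: no right child.
              Visit R.
            At D: go right to U.
              U is a leaf — visit U.
            Visit D.
          Visit C.
        Visit H.
      Visit B.
    At Q: go right to S.
      At S: go left to E.
        E is a leaf — visit E.
      At S: no right child.
      Visit S.
    Visit Q.
  Visit M.
Visit V.

W Y G L J P T R U D C H B E S Q M V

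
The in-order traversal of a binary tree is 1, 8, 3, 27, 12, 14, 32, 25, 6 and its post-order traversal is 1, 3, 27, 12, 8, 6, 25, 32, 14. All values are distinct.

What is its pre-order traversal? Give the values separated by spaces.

14 8 1 12 27 3 32 25 6

The last element of post-order is the root; it splits in-order into left and right subtrees.
Root 14: left subtree has 5 nodes {1, 8, 3, 27, 12}, right has 3 {32, 25, 6}.
  Root 8: left subtree has 1 node {1}, right has 3 {3, 27, 12}.
    Root 12: left subtree has 2 nodes {3, 27}, right has 0 { }.
      Root 27: left subtree has 1 node {3}, right has 0 { }.
  Root 32: left subtree has 0 nodes { }, right has 2 {25, 6}.
    Root 25: left subtree has 0 nodes { }, right has 1 {6}.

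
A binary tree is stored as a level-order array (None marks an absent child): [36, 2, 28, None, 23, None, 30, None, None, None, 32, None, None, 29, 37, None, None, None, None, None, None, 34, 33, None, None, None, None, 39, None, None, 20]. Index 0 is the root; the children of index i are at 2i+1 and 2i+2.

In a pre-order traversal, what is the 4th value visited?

Pre-order visits the node, then its left subtree, then its right subtree.
Visit 36.
At 36: go left to 2.
  Visit 2.
  At 2: no left child.
  At 2: go right to 23.
    Visit 23.
    At 23: no left child.
    At 23: go right to 32.
      Visit 32.
      At 32: go left to 34.
        34 is a leaf — visit 34.
      At 32: go right to 33.
        33 is a leaf — visit 33.
At 36: go right to 28.
  Visit 28.
  At 28: no left child.
  At 28: go right to 30.
    Visit 30.
    At 30: go left to 29.
      Visit 29.
      At 29: go left to 39.
        39 is a leaf — visit 39.
      At 29: no right child.
    At 30: go right to 37.
      Visit 37.
      At 37: no left child.
      At 37: go right to 20.
        20 is a leaf — visit 20.
Full pre-order sequence: 36, 2, 23, 32, 34, 33, 28, 30, 29, 39, 37, 20.

32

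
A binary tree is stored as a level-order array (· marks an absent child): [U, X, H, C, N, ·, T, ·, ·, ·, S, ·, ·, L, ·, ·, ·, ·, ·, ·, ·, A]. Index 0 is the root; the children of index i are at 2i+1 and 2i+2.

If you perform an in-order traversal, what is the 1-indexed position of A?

In-order visits the left subtree, then the node, then the right subtree.
At U: go left to X.
  At X: go left to C.
    C is a leaf — visit C.
  Visit X.
  At X: go right to N.
    At N: no left child.
    Visit N.
    At N: go right to S.
      At S: go left to A.
        A is a leaf — visit A.
      Visit S.
      At S: no right child.
Visit U.
At U: go right to H.
  At H: no left child.
  Visit H.
  At H: go right to T.
    At T: go left to L.
      L is a leaf — visit L.
    Visit T.
    At T: no right child.
Full in-order sequence: C, X, N, A, S, U, H, L, T.

4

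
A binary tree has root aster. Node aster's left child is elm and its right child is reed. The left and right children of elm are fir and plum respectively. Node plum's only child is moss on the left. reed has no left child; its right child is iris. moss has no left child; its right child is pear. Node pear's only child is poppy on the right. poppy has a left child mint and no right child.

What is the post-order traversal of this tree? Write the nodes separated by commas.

fir, mint, poppy, pear, moss, plum, elm, iris, reed, aster

Post-order visits the left subtree, then the right subtree, then the node.
At aster: go left to elm.
  At elm: go left to fir.
    fir is a leaf — visit fir.
  At elm: go right to plum.
    At plum: go left to moss.
      At moss: no left child.
      At moss: go right to pear.
        At pear: no left child.
        At pear: go right to poppy.
          At poppy: go left to mint.
            mint is a leaf — visit mint.
          At poppy: no right child.
          Visit poppy.
        Visit pear.
      Visit moss.
    At plum: no right child.
    Visit plum.
  Visit elm.
At aster: go right to reed.
  At reed: no left child.
  At reed: go right to iris.
    iris is a leaf — visit iris.
  Visit reed.
Visit aster.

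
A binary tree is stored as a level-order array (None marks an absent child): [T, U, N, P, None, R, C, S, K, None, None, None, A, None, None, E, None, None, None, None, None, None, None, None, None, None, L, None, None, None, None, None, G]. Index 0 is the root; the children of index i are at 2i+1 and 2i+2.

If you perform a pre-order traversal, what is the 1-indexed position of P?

3

Pre-order visits the node, then its left subtree, then its right subtree.
Visit T.
At T: go left to U.
  Visit U.
  At U: go left to P.
    Visit P.
    At P: go left to S.
      Visit S.
      At S: go left to E.
        Visit E.
        At E: no left child.
        At E: go right to G.
          G is a leaf — visit G.
      At S: no right child.
    At P: go right to K.
      K is a leaf — visit K.
  At U: no right child.
At T: go right to N.
  Visit N.
  At N: go left to R.
    Visit R.
    At R: no left child.
    At R: go right to A.
      Visit A.
      At A: no left child.
      At A: go right to L.
        L is a leaf — visit L.
  At N: go right to C.
    C is a leaf — visit C.
Full pre-order sequence: T, U, P, S, E, G, K, N, R, A, L, C.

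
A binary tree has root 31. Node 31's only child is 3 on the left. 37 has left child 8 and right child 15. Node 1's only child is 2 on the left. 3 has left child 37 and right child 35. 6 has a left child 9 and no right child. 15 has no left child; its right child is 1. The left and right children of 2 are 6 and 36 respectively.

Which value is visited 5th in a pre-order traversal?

15

Pre-order visits the node, then its left subtree, then its right subtree.
Visit 31.
At 31: go left to 3.
  Visit 3.
  At 3: go left to 37.
    Visit 37.
    At 37: go left to 8.
      8 is a leaf — visit 8.
    At 37: go right to 15.
      Visit 15.
      At 15: no left child.
      At 15: go right to 1.
        Visit 1.
        At 1: go left to 2.
          Visit 2.
          At 2: go left to 6.
            Visit 6.
            At 6: go left to 9.
              9 is a leaf — visit 9.
            At 6: no right child.
          At 2: go right to 36.
            36 is a leaf — visit 36.
        At 1: no right child.
  At 3: go right to 35.
    35 is a leaf — visit 35.
At 31: no right child.
Full pre-order sequence: 31, 3, 37, 8, 15, 1, 2, 6, 9, 36, 35.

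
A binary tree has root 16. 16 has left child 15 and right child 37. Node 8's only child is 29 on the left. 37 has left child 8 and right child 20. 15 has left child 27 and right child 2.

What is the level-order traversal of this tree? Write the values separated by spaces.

16 15 37 27 2 8 20 29

Level-order visits nodes level by level from the root, left to right within each level.
Level 0: 16
Level 1: 15, 37
Level 2: 27, 2, 8, 20
Level 3: 29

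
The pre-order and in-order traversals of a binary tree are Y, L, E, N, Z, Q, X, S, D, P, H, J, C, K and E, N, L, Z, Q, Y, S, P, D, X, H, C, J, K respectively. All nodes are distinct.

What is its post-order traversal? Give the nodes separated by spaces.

N E Q Z L P D S C K J H X Y

The first element of pre-order is the root; it splits in-order into left and right subtrees.
Root Y: left subtree has 5 nodes {E, N, L, Z, Q}, right has 8 {S, P, D, X, H, C, J, K}.
  Root L: left subtree has 2 nodes {E, N}, right has 2 {Z, Q}.
    Root E: left subtree has 0 nodes { }, right has 1 {N}.
    Root Z: left subtree has 0 nodes { }, right has 1 {Q}.
  Root X: left subtree has 3 nodes {S, P, D}, right has 4 {H, C, J, K}.
    Root S: left subtree has 0 nodes { }, right has 2 {P, D}.
      Root D: left subtree has 1 node {P}, right has 0 { }.
    Root H: left subtree has 0 nodes { }, right has 3 {C, J, K}.
      Root J: left subtree has 1 node {C}, right has 1 {K}.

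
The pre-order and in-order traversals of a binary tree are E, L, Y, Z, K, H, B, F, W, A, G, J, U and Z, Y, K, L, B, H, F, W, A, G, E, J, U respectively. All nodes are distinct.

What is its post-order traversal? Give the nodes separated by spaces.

The first element of pre-order is the root; it splits in-order into left and right subtrees.
Root E: left subtree has 10 nodes {Z, Y, K, L, B, H, F, W, A, G}, right has 2 {J, U}.
  Root L: left subtree has 3 nodes {Z, Y, K}, right has 6 {B, H, F, W, A, G}.
    Root Y: left subtree has 1 node {Z}, right has 1 {K}.
    Root H: left subtree has 1 node {B}, right has 4 {F, W, A, G}.
      Root F: left subtree has 0 nodes { }, right has 3 {W, A, G}.
        Root W: left subtree has 0 nodes { }, right has 2 {A, G}.
          Root A: left subtree has 0 nodes { }, right has 1 {G}.
  Root J: left subtree has 0 nodes { }, right has 1 {U}.

Z K Y B G A W F H L U J E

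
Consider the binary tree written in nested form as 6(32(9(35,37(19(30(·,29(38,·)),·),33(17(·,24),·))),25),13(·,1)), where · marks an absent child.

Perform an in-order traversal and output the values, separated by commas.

In-order visits the left subtree, then the node, then the right subtree.
At 6: go left to 32.
  At 32: go left to 9.
    At 9: go left to 35.
      35 is a leaf — visit 35.
    Visit 9.
    At 9: go right to 37.
      At 37: go left to 19.
        At 19: go left to 30.
          At 30: no left child.
          Visit 30.
          At 30: go right to 29.
            At 29: go left to 38.
              38 is a leaf — visit 38.
            Visit 29.
            At 29: no right child.
        Visit 19.
        At 19: no right child.
      Visit 37.
      At 37: go right to 33.
        At 33: go left to 17.
          At 17: no left child.
          Visit 17.
          At 17: go right to 24.
            24 is a leaf — visit 24.
        Visit 33.
        At 33: no right child.
  Visit 32.
  At 32: go right to 25.
    25 is a leaf — visit 25.
Visit 6.
At 6: go right to 13.
  At 13: no left child.
  Visit 13.
  At 13: go right to 1.
    1 is a leaf — visit 1.

35, 9, 30, 38, 29, 19, 37, 17, 24, 33, 32, 25, 6, 13, 1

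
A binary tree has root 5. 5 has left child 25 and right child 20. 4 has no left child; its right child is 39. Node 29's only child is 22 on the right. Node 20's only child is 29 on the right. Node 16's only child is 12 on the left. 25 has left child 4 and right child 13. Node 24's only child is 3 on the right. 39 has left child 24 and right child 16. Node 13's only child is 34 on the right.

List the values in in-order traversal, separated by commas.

In-order visits the left subtree, then the node, then the right subtree.
At 5: go left to 25.
  At 25: go left to 4.
    At 4: no left child.
    Visit 4.
    At 4: go right to 39.
      At 39: go left to 24.
        At 24: no left child.
        Visit 24.
        At 24: go right to 3.
          3 is a leaf — visit 3.
      Visit 39.
      At 39: go right to 16.
        At 16: go left to 12.
          12 is a leaf — visit 12.
        Visit 16.
        At 16: no right child.
  Visit 25.
  At 25: go right to 13.
    At 13: no left child.
    Visit 13.
    At 13: go right to 34.
      34 is a leaf — visit 34.
Visit 5.
At 5: go right to 20.
  At 20: no left child.
  Visit 20.
  At 20: go right to 29.
    At 29: no left child.
    Visit 29.
    At 29: go right to 22.
      22 is a leaf — visit 22.

4, 24, 3, 39, 12, 16, 25, 13, 34, 5, 20, 29, 22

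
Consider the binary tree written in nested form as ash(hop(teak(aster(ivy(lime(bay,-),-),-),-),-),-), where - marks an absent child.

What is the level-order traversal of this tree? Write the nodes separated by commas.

Level-order visits nodes level by level from the root, left to right within each level.
Level 0: ash
Level 1: hop
Level 2: teak
Level 3: aster
Level 4: ivy
Level 5: lime
Level 6: bay

ash, hop, teak, aster, ivy, lime, bay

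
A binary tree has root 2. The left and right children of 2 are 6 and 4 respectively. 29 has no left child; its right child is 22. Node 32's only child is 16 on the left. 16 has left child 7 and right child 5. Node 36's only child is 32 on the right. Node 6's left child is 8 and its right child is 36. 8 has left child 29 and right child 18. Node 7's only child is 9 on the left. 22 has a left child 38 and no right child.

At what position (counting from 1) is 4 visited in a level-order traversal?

Level-order visits nodes level by level from the root, left to right within each level.
Level 0: 2
Level 1: 6, 4
Level 2: 8, 36
Level 3: 29, 18, 32
Level 4: 22, 16
Level 5: 38, 7, 5
Level 6: 9
Full level-order sequence: 2, 6, 4, 8, 36, 29, 18, 32, 22, 16, 38, 7, 5, 9.

3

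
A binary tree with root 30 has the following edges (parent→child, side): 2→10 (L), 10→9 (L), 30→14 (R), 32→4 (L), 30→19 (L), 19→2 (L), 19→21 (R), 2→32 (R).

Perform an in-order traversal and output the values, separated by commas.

In-order visits the left subtree, then the node, then the right subtree.
At 30: go left to 19.
  At 19: go left to 2.
    At 2: go left to 10.
      At 10: go left to 9.
        9 is a leaf — visit 9.
      Visit 10.
      At 10: no right child.
    Visit 2.
    At 2: go right to 32.
      At 32: go left to 4.
        4 is a leaf — visit 4.
      Visit 32.
      At 32: no right child.
  Visit 19.
  At 19: go right to 21.
    21 is a leaf — visit 21.
Visit 30.
At 30: go right to 14.
  14 is a leaf — visit 14.

9, 10, 2, 4, 32, 19, 21, 30, 14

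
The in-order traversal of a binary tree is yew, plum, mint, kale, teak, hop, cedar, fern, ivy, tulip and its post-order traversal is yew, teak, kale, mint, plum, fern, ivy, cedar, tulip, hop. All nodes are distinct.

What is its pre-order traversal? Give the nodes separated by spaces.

hop plum yew mint kale teak tulip cedar ivy fern

The last element of post-order is the root; it splits in-order into left and right subtrees.
Root hop: left subtree has 5 nodes {yew, plum, mint, kale, teak}, right has 4 {cedar, fern, ivy, tulip}.
  Root plum: left subtree has 1 node {yew}, right has 3 {mint, kale, teak}.
    Root mint: left subtree has 0 nodes { }, right has 2 {kale, teak}.
      Root kale: left subtree has 0 nodes { }, right has 1 {teak}.
  Root tulip: left subtree has 3 nodes {cedar, fern, ivy}, right has 0 { }.
    Root cedar: left subtree has 0 nodes { }, right has 2 {fern, ivy}.
      Root ivy: left subtree has 1 node {fern}, right has 0 { }.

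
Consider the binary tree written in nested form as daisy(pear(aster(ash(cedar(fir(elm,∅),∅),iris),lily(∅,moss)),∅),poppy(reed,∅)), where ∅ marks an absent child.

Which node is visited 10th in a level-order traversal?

Level-order visits nodes level by level from the root, left to right within each level.
Level 0: daisy
Level 1: pear, poppy
Level 2: aster, reed
Level 3: ash, lily
Level 4: cedar, iris, moss
Level 5: fir
Level 6: elm
Full level-order sequence: daisy, pear, poppy, aster, reed, ash, lily, cedar, iris, moss, fir, elm.

moss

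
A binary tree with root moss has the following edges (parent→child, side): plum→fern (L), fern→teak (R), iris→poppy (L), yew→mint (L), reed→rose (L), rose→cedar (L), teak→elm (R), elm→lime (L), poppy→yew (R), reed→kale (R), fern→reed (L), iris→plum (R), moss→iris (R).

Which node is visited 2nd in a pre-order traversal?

iris

Pre-order visits the node, then its left subtree, then its right subtree.
Visit moss.
At moss: no left child.
At moss: go right to iris.
  Visit iris.
  At iris: go left to poppy.
    Visit poppy.
    At poppy: no left child.
    At poppy: go right to yew.
      Visit yew.
      At yew: go left to mint.
        mint is a leaf — visit mint.
      At yew: no right child.
  At iris: go right to plum.
    Visit plum.
    At plum: go left to fern.
      Visit fern.
      At fern: go left to reed.
        Visit reed.
        At reed: go left to rose.
          Visit rose.
          At rose: go left to cedar.
            cedar is a leaf — visit cedar.
          At rose: no right child.
        At reed: go right to kale.
          kale is a leaf — visit kale.
      At fern: go right to teak.
        Visit teak.
        At teak: no left child.
        At teak: go right to elm.
          Visit elm.
          At elm: go left to lime.
            lime is a leaf — visit lime.
          At elm: no right child.
    At plum: no right child.
Full pre-order sequence: moss, iris, poppy, yew, mint, plum, fern, reed, rose, cedar, kale, teak, elm, lime.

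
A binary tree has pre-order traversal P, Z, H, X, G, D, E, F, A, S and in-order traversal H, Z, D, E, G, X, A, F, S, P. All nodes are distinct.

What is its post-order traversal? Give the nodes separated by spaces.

The first element of pre-order is the root; it splits in-order into left and right subtrees.
Root P: left subtree has 9 nodes {H, Z, D, E, G, X, A, F, S}, right has 0 { }.
  Root Z: left subtree has 1 node {H}, right has 7 {D, E, G, X, A, F, S}.
    Root X: left subtree has 3 nodes {D, E, G}, right has 3 {A, F, S}.
      Root G: left subtree has 2 nodes {D, E}, right has 0 { }.
        Root D: left subtree has 0 nodes { }, right has 1 {E}.
      Root F: left subtree has 1 node {A}, right has 1 {S}.

H E D G A S F X Z P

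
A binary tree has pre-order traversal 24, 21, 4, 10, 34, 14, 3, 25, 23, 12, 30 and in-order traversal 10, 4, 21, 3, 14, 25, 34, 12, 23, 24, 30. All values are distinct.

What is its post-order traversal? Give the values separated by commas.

The first element of pre-order is the root; it splits in-order into left and right subtrees.
Root 24: left subtree has 9 nodes {10, 4, 21, 3, 14, 25, 34, 12, 23}, right has 1 {30}.
  Root 21: left subtree has 2 nodes {10, 4}, right has 6 {3, 14, 25, 34, 12, 23}.
    Root 4: left subtree has 1 node {10}, right has 0 { }.
    Root 34: left subtree has 3 nodes {3, 14, 25}, right has 2 {12, 23}.
      Root 14: left subtree has 1 node {3}, right has 1 {25}.
      Root 23: left subtree has 1 node {12}, right has 0 { }.

10, 4, 3, 25, 14, 12, 23, 34, 21, 30, 24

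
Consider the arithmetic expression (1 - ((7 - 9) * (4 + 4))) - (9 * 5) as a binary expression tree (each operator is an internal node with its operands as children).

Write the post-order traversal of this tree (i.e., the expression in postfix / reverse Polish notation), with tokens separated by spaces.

1 7 9 - 4 4 + * - 9 5 * -

Post-order on an expression tree gives postfix notation: for each operator, emit left operand, right operand, then the operator.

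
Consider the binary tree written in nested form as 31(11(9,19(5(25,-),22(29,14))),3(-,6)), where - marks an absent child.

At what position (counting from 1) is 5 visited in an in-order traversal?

In-order visits the left subtree, then the node, then the right subtree.
At 31: go left to 11.
  At 11: go left to 9.
    9 is a leaf — visit 9.
  Visit 11.
  At 11: go right to 19.
    At 19: go left to 5.
      At 5: go left to 25.
        25 is a leaf — visit 25.
      Visit 5.
      At 5: no right child.
    Visit 19.
    At 19: go right to 22.
      At 22: go left to 29.
        29 is a leaf — visit 29.
      Visit 22.
      At 22: go right to 14.
        14 is a leaf — visit 14.
Visit 31.
At 31: go right to 3.
  At 3: no left child.
  Visit 3.
  At 3: go right to 6.
    6 is a leaf — visit 6.
Full in-order sequence: 9, 11, 25, 5, 19, 29, 22, 14, 31, 3, 6.

4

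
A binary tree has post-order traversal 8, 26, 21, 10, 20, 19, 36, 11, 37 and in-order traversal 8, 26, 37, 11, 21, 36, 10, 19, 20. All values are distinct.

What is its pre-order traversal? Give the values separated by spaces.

37 26 8 11 36 21 19 10 20

The last element of post-order is the root; it splits in-order into left and right subtrees.
Root 37: left subtree has 2 nodes {8, 26}, right has 6 {11, 21, 36, 10, 19, 20}.
  Root 26: left subtree has 1 node {8}, right has 0 { }.
  Root 11: left subtree has 0 nodes { }, right has 5 {21, 36, 10, 19, 20}.
    Root 36: left subtree has 1 node {21}, right has 3 {10, 19, 20}.
      Root 19: left subtree has 1 node {10}, right has 1 {20}.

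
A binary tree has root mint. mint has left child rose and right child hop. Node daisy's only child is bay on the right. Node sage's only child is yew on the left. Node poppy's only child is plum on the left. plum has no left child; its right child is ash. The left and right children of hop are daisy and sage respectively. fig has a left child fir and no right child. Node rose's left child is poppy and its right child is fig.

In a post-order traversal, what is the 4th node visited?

fir

Post-order visits the left subtree, then the right subtree, then the node.
At mint: go left to rose.
  At rose: go left to poppy.
    At poppy: go left to plum.
      At plum: no left child.
      At plum: go right to ash.
        ash is a leaf — visit ash.
      Visit plum.
    At poppy: no right child.
    Visit poppy.
  At rose: go right to fig.
    At fig: go left to fir.
      fir is a leaf — visit fir.
    At fig: no right child.
    Visit fig.
  Visit rose.
At mint: go right to hop.
  At hop: go left to daisy.
    At daisy: no left child.
    At daisy: go right to bay.
      bay is a leaf — visit bay.
    Visit daisy.
  At hop: go right to sage.
    At sage: go left to yew.
      yew is a leaf — visit yew.
    At sage: no right child.
    Visit sage.
  Visit hop.
Visit mint.
Full post-order sequence: ash, plum, poppy, fir, fig, rose, bay, daisy, yew, sage, hop, mint.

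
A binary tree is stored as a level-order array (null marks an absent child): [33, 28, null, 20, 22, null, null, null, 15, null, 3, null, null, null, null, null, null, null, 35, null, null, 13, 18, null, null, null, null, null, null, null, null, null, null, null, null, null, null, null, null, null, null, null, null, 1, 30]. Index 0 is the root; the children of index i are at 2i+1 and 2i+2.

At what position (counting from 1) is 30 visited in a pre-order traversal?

Pre-order visits the node, then its left subtree, then its right subtree.
Visit 33.
At 33: go left to 28.
  Visit 28.
  At 28: go left to 20.
    Visit 20.
    At 20: no left child.
    At 20: go right to 15.
      Visit 15.
      At 15: no left child.
      At 15: go right to 35.
        35 is a leaf — visit 35.
  At 28: go right to 22.
    Visit 22.
    At 22: no left child.
    At 22: go right to 3.
      Visit 3.
      At 3: go left to 13.
        Visit 13.
        At 13: go left to 1.
          1 is a leaf — visit 1.
        At 13: go right to 30.
          30 is a leaf — visit 30.
      At 3: go right to 18.
        18 is a leaf — visit 18.
At 33: no right child.
Full pre-order sequence: 33, 28, 20, 15, 35, 22, 3, 13, 1, 30, 18.

10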